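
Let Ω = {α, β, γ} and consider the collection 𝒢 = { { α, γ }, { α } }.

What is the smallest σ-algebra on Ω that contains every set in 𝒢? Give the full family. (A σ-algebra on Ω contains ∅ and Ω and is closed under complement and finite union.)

|σ(𝒢)| = 8.  σ(𝒢) = { ∅, { α }, { β }, { γ }, { α, β }, { α, γ }, { β, γ }, Ω }

Derivation:
Begin from { ∅, { α }, { α, γ }, Ω } (that is, 𝒢 plus ∅ and Ω).
Round 1: +2 →
  { β }  = { α, γ }ᶜ
  { β, γ }  = { α }ᶜ
  |family| = 6
Round 2. New:
  { α, β }  = { β } ∪ { α }
  |family| = 7
Round 3. New:
  { γ }  = { α, β }ᶜ
  |family| = 8
Round 4: stable.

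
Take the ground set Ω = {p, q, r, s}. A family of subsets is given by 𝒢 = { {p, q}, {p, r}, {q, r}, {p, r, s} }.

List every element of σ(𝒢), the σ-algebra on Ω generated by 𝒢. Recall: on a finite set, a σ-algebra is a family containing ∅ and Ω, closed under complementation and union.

Answer: σ(𝒢) = { {}, {p}, {q}, {r}, {s}, {p, q}, {p, r}, {p, s}, {q, r}, {q, s}, {r, s}, {p, q, r}, {p, q, s}, {p, r, s}, {q, r, s}, Ω }

Derivation:
Initial family (6 sets): { {}, {p, q}, {p, r}, {q, r}, {p, r, s}, Ω }.
Round 1 adds 5:
  {q}  = {p, r, s}ᶜ
  {p, s}  = {q, r}ᶜ
  {q, s}  = {p, r}ᶜ
  {r, s}  = {p, q}ᶜ
  {p, q, r}  = {q, r} ∪ {p, q}
  — 11 sets.
Round 2: 3 new —
  {s}  = {p, q, r}ᶜ
  {p, q, s}  = {p, q} ∪ {p, s}
  {q, r, s}  = {r, s} ∪ {q}
  — 14 sets.
Round 3 (2 new):
  {p}  = {q, r, s}ᶜ
  {r}  = {p, q, s}ᶜ
  — 16 sets.
Round 4: no new sets; the family is a σ-algebra.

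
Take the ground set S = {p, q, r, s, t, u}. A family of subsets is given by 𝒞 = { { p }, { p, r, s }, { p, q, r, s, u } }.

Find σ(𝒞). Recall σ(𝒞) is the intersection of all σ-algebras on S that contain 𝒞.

|σ(𝒞)| = 16.  σ(𝒞) = { {}, { p }, { t }, { p, t }, { q, u }, { r, s }, { p, q, u }, { p, r, s }, { q, t, u }, { r, s, t }, { p, q, t, u }, { p, r, s, t }, { q, r, s, u }, { p, q, r, s, u }, { q, r, s, t, u }, S }

Check:
Take S₀ = 𝒞 ∪ {∅, S} = { {}, { p }, { p, r, s }, { p, q, r, s, u }, S }.
Pass 1: +3 →
  { t }  = { p, q, r, s, u }ᶜ
  { q, t, u }  = { p, r, s }ᶜ
  { q, r, s, t, u }  = { p }ᶜ
  |family| = 8
Pass 2. New:
  { p, t }  = { t } ∪ { p }
  { p, q, t, u }  = { q, t, u } ∪ { p }
  { p, r, s, t }  = { p, r, s } ∪ { t }
  |family| = 11
Pass 3 (3 new):
  { q, u }  = { p, r, s, t }ᶜ
  { r, s }  = { p, q, t, u }ᶜ
  { q, r, s, u }  = { p, t }ᶜ
  |family| = 14
Pass 4 (2 new):
  { p, q, u }  = { q, u } ∪ { p }
  { r, s, t }  = { r, s } ∪ { t }
  |family| = 16
Pass 5: no new sets; the family is a σ-algebra.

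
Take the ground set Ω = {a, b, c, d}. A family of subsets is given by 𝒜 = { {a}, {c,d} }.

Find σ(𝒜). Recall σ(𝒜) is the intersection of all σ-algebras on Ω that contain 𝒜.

σ(𝒜) (8 sets): { {}, {a}, {b}, {a,b}, {c,d}, {a,c,d}, {b,c,d}, Ω }

Check:
Take S₀ = 𝒜 ∪ {∅, Ω} = { {}, {a}, {c,d}, Ω }.
Pass 1 adds 3:
  {a,b}  = ᶜ of {c,d}
  {a,c,d}  = {c,d} ∪ {a}
  {b,c,d}  = ᶜ of {a}
  |family| = 7
Pass 2: +1 →
  {b}  = ᶜ of {a,c,d}
  |family| = 8
Pass 3: already closed under ᶜ and ∪.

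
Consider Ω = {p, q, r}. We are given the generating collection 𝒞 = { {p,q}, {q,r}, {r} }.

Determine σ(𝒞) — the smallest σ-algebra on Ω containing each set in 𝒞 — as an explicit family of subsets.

Begin from { {}, {r}, {p,q}, {q,r}, Ω } (that is, 𝒞 plus ∅ and Ω).
Step 1: 1 new —
  {p}  = Ω∖{q,r}
  [6 total]
Step 2 adds 1:
  {p,r}  = {r} ∪ {p}
  [7 total]
Step 3. New:
  {q}  = Ω∖{p,r}
  [8 total]
Step 4: stable.

Hence σ(𝒞) has 8 members: { {}, {p}, {q}, {r}, {p,q}, {p,r}, {q,r}, Ω }.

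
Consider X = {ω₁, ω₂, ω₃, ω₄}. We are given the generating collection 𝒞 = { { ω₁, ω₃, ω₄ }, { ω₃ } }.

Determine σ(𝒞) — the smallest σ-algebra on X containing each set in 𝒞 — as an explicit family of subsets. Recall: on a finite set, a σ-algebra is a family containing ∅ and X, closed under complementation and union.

σ(𝒞) = { ∅, { ω₂ }, { ω₃ }, { ω₁, ω₄ }, { ω₂, ω₃ }, { ω₁, ω₂, ω₄ }, { ω₁, ω₃, ω₄ }, X }

Trace:
Take S₀ = 𝒞 ∪ {∅, X} = { ∅, { ω₃ }, { ω₁, ω₃, ω₄ }, X }.
Pass 1: 2 new —
  { ω₂ }  = complement { ω₁, ω₃, ω₄ }
  { ω₁, ω₂, ω₄ }  = complement { ω₃ }
  |family| = 6
Pass 2 (1 new):
  { ω₂, ω₃ }  = { ω₃ } ∪ { ω₂ }
  |family| = 7
Pass 3. New:
  { ω₁, ω₄ }  = complement { ω₂, ω₃ }
  |family| = 8
After Pass 4 the family is unchanged; done.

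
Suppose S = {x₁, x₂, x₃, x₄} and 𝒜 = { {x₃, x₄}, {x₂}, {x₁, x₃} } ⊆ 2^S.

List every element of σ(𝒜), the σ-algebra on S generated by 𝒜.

Take S₀ = 𝒜 ∪ {∅, S} = { ∅, {x₂}, {x₁, x₃}, {x₃, x₄}, S }.
Step 1 (5 new):
  {x₁, x₂}  = {x₃, x₄}ᶜ
  {x₂, x₄}  = {x₁, x₃}ᶜ
  {x₁, x₂, x₃}  = {x₁, x₃} ∪ {x₂}
  {x₁, x₃, x₄}  = {x₂}ᶜ
  {x₂, x₃, x₄}  = {x₃, x₄} ∪ {x₂}
  (now 10)
Step 2. New:
  {x₁}  = {x₂, x₃, x₄}ᶜ
  {x₄}  = {x₁, x₂, x₃}ᶜ
  {x₁, x₂, x₄}  = {x₁, x₂} ∪ {x₂, x₄}
  (now 13)
Step 3: 2 new —
  {x₃}  = {x₁, x₂, x₄}ᶜ
  {x₁, x₄}  = {x₄} ∪ {x₁}
  (now 15)
Step 4 (1 new):
  {x₂, x₃}  = {x₁, x₄}ᶜ
  (now 16)
Step 5: stable.

|σ(𝒜)| = 16.  σ(𝒜) = { ∅, {x₁}, {x₂}, {x₃}, {x₄}, {x₁, x₂}, {x₁, x₃}, {x₁, x₄}, {x₂, x₃}, {x₂, x₄}, {x₃, x₄}, {x₁, x₂, x₃}, {x₁, x₂, x₄}, {x₁, x₃, x₄}, {x₂, x₃, x₄}, S }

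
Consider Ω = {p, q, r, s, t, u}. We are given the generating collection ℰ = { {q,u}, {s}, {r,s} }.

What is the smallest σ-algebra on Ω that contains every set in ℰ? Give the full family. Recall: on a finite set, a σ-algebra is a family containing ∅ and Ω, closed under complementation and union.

Begin from { {}, {s}, {q,u}, {r,s}, Ω } (that is, ℰ plus ∅ and Ω).
Round 1 (5 new):
  {q,s,u}  = {s} ∪ {q,u}
  {p,q,t,u}  = {r,s}ᶜ
  {p,r,s,t}  = {q,u}ᶜ
  {q,r,s,u}  = {r,s} ∪ {q,u}
  {p,q,r,t,u}  = {s}ᶜ
  (now 10)
Round 2 adds 3:
  {p,t}  = {q,r,s,u}ᶜ
  {p,r,t}  = {q,s,u}ᶜ
  {p,q,s,t,u}  = {q,s,u} ∪ {p,q,t,u}
  (now 13)
Round 3. New:
  {r}  = {p,q,s,t,u}ᶜ
  {p,s,t}  = {p,t} ∪ {s}
  (now 15)
Round 4 (1 new):
  {q,r,u}  = {p,s,t}ᶜ
  (now 16)
Round 5: no new sets; the family is a σ-algebra.

σ(ℰ) = { {}, {r}, {s}, {p,t}, {q,u}, {r,s}, {p,r,t}, {p,s,t}, {q,r,u}, {q,s,u}, {p,q,t,u}, {p,r,s,t}, {q,r,s,u}, {p,q,r,t,u}, {p,q,s,t,u}, Ω }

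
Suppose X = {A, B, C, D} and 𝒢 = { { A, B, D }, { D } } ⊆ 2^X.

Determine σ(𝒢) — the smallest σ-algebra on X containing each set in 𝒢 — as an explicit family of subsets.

σ(𝒢) (8 sets): { ∅, { C }, { D }, { A, B }, { C, D }, { A, B, C }, { A, B, D }, X }

Working:
Start: 𝒢 ∪ {∅, X} = { ∅, { D }, { A, B, D }, X }.
Pass 1: 2 new —
  { C }  = { A, B, D }ᶜ
  { A, B, C }  = { D }ᶜ
  [6 total]
Pass 2: 1 new —
  { C, D }  = { C } ∪ { D }
  [7 total]
Pass 3. New:
  { A, B }  = { C, D }ᶜ
  [8 total]
Pass 4: already closed under ᶜ and ∪.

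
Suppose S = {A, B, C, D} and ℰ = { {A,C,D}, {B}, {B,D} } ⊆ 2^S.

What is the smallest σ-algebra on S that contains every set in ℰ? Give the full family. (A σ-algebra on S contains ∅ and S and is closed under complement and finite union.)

|σ(ℰ)| = 8.  σ(ℰ) = { {}, {B}, {D}, {A,C}, {B,D}, {A,B,C}, {A,C,D}, S }

Derivation:
Begin from { {}, {B}, {B,D}, {A,C,D}, S } (that is, ℰ plus ∅ and S).
Pass 1: 1 new —
  {A,C}  = ᶜ of {B,D}
Pass 2 (1 new):
  {A,B,C}  = {B} ∪ {A,C}
Pass 3. New:
  {D}  = ᶜ of {A,B,C}
Pass 4: stable.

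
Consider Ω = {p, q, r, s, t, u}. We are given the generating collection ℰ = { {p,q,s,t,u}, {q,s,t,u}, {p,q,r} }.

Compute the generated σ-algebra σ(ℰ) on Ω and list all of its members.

Take S₀ = ℰ ∪ {∅, Ω} = { {}, {p,q,r}, {q,s,t,u}, {p,q,s,t,u}, Ω }.
Pass 1. New:
  {r}  = {p,q,s,t,u}ᶜ
  {p,r}  = {q,s,t,u}ᶜ
  {s,t,u}  = {p,q,r}ᶜ
  [8 total]
Pass 2: +3 →
  {r,s,t,u}  = {r} ∪ {s,t,u}
  {p,r,s,t,u}  = {s,t,u} ∪ {p,r}
  {q,r,s,t,u}  = {r} ∪ {q,s,t,u}
  [11 total]
Pass 3: +3 →
  {p}  = {q,r,s,t,u}ᶜ
  {q}  = {p,r,s,t,u}ᶜ
  {p,q}  = {r,s,t,u}ᶜ
  [14 total]
Pass 4: +2 →
  {q,r}  = {r} ∪ {q}
  {p,s,t,u}  = {s,t,u} ∪ {p}
  [16 total]
Pass 5 adds nothing — fixpoint reached.

σ(ℰ) = { {}, {p}, {q}, {r}, {p,q}, {p,r}, {q,r}, {p,q,r}, {s,t,u}, {p,s,t,u}, {q,s,t,u}, {r,s,t,u}, {p,q,s,t,u}, {p,r,s,t,u}, {q,r,s,t,u}, Ω }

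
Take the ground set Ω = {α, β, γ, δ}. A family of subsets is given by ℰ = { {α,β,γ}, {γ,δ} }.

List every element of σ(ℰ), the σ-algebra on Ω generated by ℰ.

Begin from { ∅, {γ,δ}, {α,β,γ}, Ω } (that is, ℰ plus ∅ and Ω).
Round 1: 2 new —
  {δ}  = Ω∖{α,β,γ}
  {α,β}  = Ω∖{γ,δ}
  |family| = 6
Round 2 (1 new):
  {α,β,δ}  = {α,β} ∪ {δ}
  |family| = 7
Round 3 (1 new):
  {γ}  = Ω∖{α,β,δ}
  |family| = 8
Round 4: no new sets; the family is a σ-algebra.

|σ(ℰ)| = 8.  σ(ℰ) = { ∅, {γ}, {δ}, {α,β}, {γ,δ}, {α,β,γ}, {α,β,δ}, Ω }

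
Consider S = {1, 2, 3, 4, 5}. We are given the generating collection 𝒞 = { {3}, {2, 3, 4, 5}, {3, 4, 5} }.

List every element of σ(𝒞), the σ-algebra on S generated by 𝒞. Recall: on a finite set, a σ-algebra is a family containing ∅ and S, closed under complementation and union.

σ(𝒞) = { ∅, {1}, {2}, {3}, {1, 2}, {1, 3}, {2, 3}, {4, 5}, {1, 2, 3}, {1, 4, 5}, {2, 4, 5}, {3, 4, 5}, {1, 2, 4, 5}, {1, 3, 4, 5}, {2, 3, 4, 5}, S }

Working:
Begin from { ∅, {3}, {3, 4, 5}, {2, 3, 4, 5}, S } (that is, 𝒞 plus ∅ and S).
Step 1: 3 new —
  {1}  = ᶜ of {2, 3, 4, 5}
  {1, 2}  = ᶜ of {3, 4, 5}
  {1, 2, 4, 5}  = ᶜ of {3}
  — 8 sets.
Step 2 (3 new):
  {1, 3}  = {3} ∪ {1}
  {1, 2, 3}  = {3} ∪ {1, 2}
  {1, 3, 4, 5}  = {3, 4, 5} ∪ {1}
  — 11 sets.
Step 3 adds 3:
  {2}  = ᶜ of {1, 3, 4, 5}
  {4, 5}  = ᶜ of {1, 2, 3}
  {2, 4, 5}  = ᶜ of {1, 3}
  — 14 sets.
Step 4 (2 new):
  {2, 3}  = {3} ∪ {2}
  {1, 4, 5}  = {4, 5} ∪ {1}
  — 16 sets.
After Step 5 the family is unchanged; done.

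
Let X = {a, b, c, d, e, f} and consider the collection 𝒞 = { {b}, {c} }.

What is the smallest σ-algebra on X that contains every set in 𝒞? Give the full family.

Initial family (4 sets): { {}, {b}, {c}, X }.
Pass 1. New:
  {b, c}  = {c} ∪ {b}
  {a, b, d, e, f}  = X∖{c}
  {a, c, d, e, f}  = X∖{b}
Pass 2 (1 new):
  {a, d, e, f}  = X∖{b, c}
Pass 3: closed — nothing new.

|σ(𝒞)| = 8.  σ(𝒞) = { {}, {b}, {c}, {b, c}, {a, d, e, f}, {a, b, d, e, f}, {a, c, d, e, f}, X }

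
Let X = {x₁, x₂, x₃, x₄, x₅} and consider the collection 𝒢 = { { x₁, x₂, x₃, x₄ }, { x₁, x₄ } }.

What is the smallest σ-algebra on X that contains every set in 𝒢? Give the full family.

Answer: σ(𝒢) = { {}, { x₅ }, { x₁, x₄ }, { x₂, x₃ }, { x₁, x₄, x₅ }, { x₂, x₃, x₅ }, { x₁, x₂, x₃, x₄ }, X }

Trace:
Take S₀ = 𝒢 ∪ {∅, X} = { {}, { x₁, x₄ }, { x₁, x₂, x₃, x₄ }, X }.
Pass 1 adds 2:
  { x₅ }  = ᶜ of { x₁, x₂, x₃, x₄ }
  { x₂, x₃, x₅ }  = ᶜ of { x₁, x₄ }
  [6 total]
Pass 2 (1 new):
  { x₁, x₄, x₅ }  = { x₁, x₄ } ∪ { x₅ }
  [7 total]
Pass 3. New:
  { x₂, x₃ }  = ᶜ of { x₁, x₄, x₅ }
  [8 total]
Pass 4: no new sets; the family is a σ-algebra.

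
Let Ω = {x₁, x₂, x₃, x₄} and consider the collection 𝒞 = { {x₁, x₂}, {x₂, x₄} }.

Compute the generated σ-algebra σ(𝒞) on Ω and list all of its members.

Initial family (4 sets): { {}, {x₁, x₂}, {x₂, x₄}, Ω }.
Pass 1 adds 3:
  {x₁, x₃}  = {x₂, x₄}ᶜ
  {x₃, x₄}  = {x₁, x₂}ᶜ
  {x₁, x₂, x₄}  = {x₁, x₂} ∪ {x₂, x₄}
Pass 2 (4 new):
  {x₃}  = {x₁, x₂, x₄}ᶜ
  {x₁, x₂, x₃}  = {x₁, x₂} ∪ {x₁, x₃}
  {x₁, x₃, x₄}  = {x₃, x₄} ∪ {x₁, x₃}
  {x₂, x₃, x₄}  = {x₃, x₄} ∪ {x₂, x₄}
Pass 3 (3 new):
  {x₁}  = {x₂, x₃, x₄}ᶜ
  {x₂}  = {x₁, x₃, x₄}ᶜ
  {x₄}  = {x₁, x₂, x₃}ᶜ
Pass 4 (2 new):
  {x₁, x₄}  = {x₄} ∪ {x₁}
  {x₂, x₃}  = {x₃} ∪ {x₂}
Pass 5: closed — nothing new.

|σ(𝒞)| = 16.  σ(𝒞) = { {}, {x₁}, {x₂}, {x₃}, {x₄}, {x₁, x₂}, {x₁, x₃}, {x₁, x₄}, {x₂, x₃}, {x₂, x₄}, {x₃, x₄}, {x₁, x₂, x₃}, {x₁, x₂, x₄}, {x₁, x₃, x₄}, {x₂, x₃, x₄}, Ω }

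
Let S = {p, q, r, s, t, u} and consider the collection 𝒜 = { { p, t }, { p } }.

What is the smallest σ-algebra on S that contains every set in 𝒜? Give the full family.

|σ(𝒜)| = 8.  σ(𝒜) = { {  }, { p }, { t }, { p, t }, { q, r, s, u }, { p, q, r, s, u }, { q, r, s, t, u }, S }

Trace:
Initial family (4 sets): { {  }, { p }, { p, t }, S }.
Iteration 1: 2 new —
  { q, r, s, u }  = { p, t }ᶜ
  { q, r, s, t, u }  = { p }ᶜ
  [6 total]
Iteration 2: 1 new —
  { p, q, r, s, u }  = { q, r, s, u } ∪ { p }
  [7 total]
Iteration 3 (1 new):
  { t }  = { p, q, r, s, u }ᶜ
  [8 total]
Iteration 4: already closed under ᶜ and ∪.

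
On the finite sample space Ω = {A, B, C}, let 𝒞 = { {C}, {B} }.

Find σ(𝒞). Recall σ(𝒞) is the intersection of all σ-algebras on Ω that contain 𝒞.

|σ(𝒞)| = 8.  σ(𝒞) = { ∅, {A}, {B}, {C}, {A,B}, {A,C}, {B,C}, Ω }

Trace:
Seed the family with 𝒞 together with ∅ and Ω: { ∅, {B}, {C}, Ω }.
Iteration 1: +3 →
  {A,B}  = complement {C}
  {A,C}  = complement {B}
  {B,C}  = {C} ∪ {B}
  [7 total]
Iteration 2: 1 new —
  {A}  = complement {B,C}
  [8 total]
After Iteration 3 the family is unchanged; done.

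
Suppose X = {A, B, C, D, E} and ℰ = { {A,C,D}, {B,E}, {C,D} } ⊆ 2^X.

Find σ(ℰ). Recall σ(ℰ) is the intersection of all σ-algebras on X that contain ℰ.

Begin from { {}, {B,E}, {C,D}, {A,C,D}, X } (that is, ℰ plus ∅ and X).
Step 1: +2 →
  {A,B,E}  = X∖{C,D}
  {B,C,D,E}  = {B,E} ∪ {C,D}
Step 2: +1 →
  {A}  = X∖{B,C,D,E}
Step 3: no new sets; the family is a σ-algebra.

|σ(ℰ)| = 8.  σ(ℰ) = { {}, {A}, {B,E}, {C,D}, {A,B,E}, {A,C,D}, {B,C,D,E}, X }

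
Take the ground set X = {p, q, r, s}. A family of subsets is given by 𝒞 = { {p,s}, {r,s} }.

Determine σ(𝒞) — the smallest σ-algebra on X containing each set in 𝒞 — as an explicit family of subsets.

Take S₀ = 𝒞 ∪ {∅, X} = { ∅, {p,s}, {r,s}, X }.
Iteration 1. New:
  {p,q}  = X∖{r,s}
  {q,r}  = X∖{p,s}
  {p,r,s}  = {r,s} ∪ {p,s}
  (now 7)
Iteration 2: +4 →
  {q}  = X∖{p,r,s}
  {p,q,r}  = {q,r} ∪ {p,q}
  {p,q,s}  = {p,s} ∪ {p,q}
  {q,r,s}  = {r,s} ∪ {q,r}
  (now 11)
Iteration 3 adds 3:
  {p}  = X∖{q,r,s}
  {r}  = X∖{p,q,s}
  {s}  = X∖{p,q,r}
  (now 14)
Iteration 4: 2 new —
  {p,r}  = {r} ∪ {p}
  {q,s}  = {s} ∪ {q}
  (now 16)
Iteration 5: closed — nothing new.

Hence σ(𝒞) has 16 members: { ∅, {p}, {q}, {r}, {s}, {p,q}, {p,r}, {p,s}, {q,r}, {q,s}, {r,s}, {p,q,r}, {p,q,s}, {p,r,s}, {q,r,s}, X }.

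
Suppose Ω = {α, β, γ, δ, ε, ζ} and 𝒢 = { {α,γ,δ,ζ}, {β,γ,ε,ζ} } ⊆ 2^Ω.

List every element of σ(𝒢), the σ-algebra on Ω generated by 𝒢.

Answer: σ(𝒢) = { ∅, {α,δ}, {β,ε}, {γ,ζ}, {α,β,δ,ε}, {α,γ,δ,ζ}, {β,γ,ε,ζ}, Ω }

Derivation:
Start: 𝒢 ∪ {∅, Ω} = { ∅, {α,γ,δ,ζ}, {β,γ,ε,ζ}, Ω }.
Round 1: 2 new —
  {α,δ}  = complement {β,γ,ε,ζ}
  {β,ε}  = complement {α,γ,δ,ζ}
  (now 6)
Round 2. New:
  {α,β,δ,ε}  = {β,ε} ∪ {α,δ}
  (now 7)
Round 3 adds 1:
  {γ,ζ}  = complement {α,β,δ,ε}
  (now 8)
Round 4: stable.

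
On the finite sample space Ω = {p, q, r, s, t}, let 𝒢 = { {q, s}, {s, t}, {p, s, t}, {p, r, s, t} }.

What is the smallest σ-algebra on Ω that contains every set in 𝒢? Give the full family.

Begin from { {}, {q, s}, {s, t}, {p, s, t}, {p, r, s, t}, Ω } (that is, 𝒢 plus ∅ and Ω).
Step 1: +6 →
  {q}  = complement {p, r, s, t}
  {q, r}  = complement {p, s, t}
  {p, q, r}  = complement {s, t}
  {p, r, t}  = complement {q, s}
  {q, s, t}  = {s, t} ∪ {q, s}
  {p, q, s, t}  = {p, s, t} ∪ {q, s}
  — 12 sets.
Step 2 adds 6:
  {r}  = complement {p, q, s, t}
  {p, r}  = complement {q, s, t}
  {q, r, s}  = {q, r} ∪ {q, s}
  {p, q, r, s}  = {p, q, r} ∪ {q, s}
  {p, q, r, t}  = {p, q, r} ∪ {p, r, t}
  {q, r, s, t}  = {s, t} ∪ {q, r}
  — 18 sets.
Step 3: 5 new —
  {p}  = complement {q, r, s, t}
  {s}  = complement {p, q, r, t}
  {t}  = complement {p, q, r, s}
  {p, t}  = complement {q, r, s}
  {r, s, t}  = {s, t} ∪ {r}
  — 23 sets.
Step 4: 9 new —
  {p, q}  = complement {r, s, t}
  {p, s}  = {s} ∪ {p}
  {q, t}  = {q} ∪ {t}
  {r, s}  = {r} ∪ {s}
  {r, t}  = {t} ∪ {r}
  {p, q, s}  = {q, s} ∪ {p}
  {p, q, t}  = {q} ∪ {p, t}
  {p, r, s}  = {p, r} ∪ {s}
  {q, r, t}  = {t} ∪ {q, r}
  — 32 sets.
Step 5: no new sets; the family is a σ-algebra.

σ(𝒢) = { {}, {p}, {q}, {r}, {s}, {t}, {p, q}, {p, r}, {p, s}, {p, t}, {q, r}, {q, s}, {q, t}, {r, s}, {r, t}, {s, t}, {p, q, r}, {p, q, s}, {p, q, t}, {p, r, s}, {p, r, t}, {p, s, t}, {q, r, s}, {q, r, t}, {q, s, t}, {r, s, t}, {p, q, r, s}, {p, q, r, t}, {p, q, s, t}, {p, r, s, t}, {q, r, s, t}, Ω }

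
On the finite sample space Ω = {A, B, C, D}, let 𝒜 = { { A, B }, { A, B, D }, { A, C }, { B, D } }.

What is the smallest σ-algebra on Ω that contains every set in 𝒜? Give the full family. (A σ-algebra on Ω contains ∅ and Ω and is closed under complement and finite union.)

σ(𝒜) (16 sets): { ∅, { A }, { B }, { C }, { D }, { A, B }, { A, C }, { A, D }, { B, C }, { B, D }, { C, D }, { A, B, C }, { A, B, D }, { A, C, D }, { B, C, D }, Ω }

Check:
Seed the family with 𝒜 together with ∅ and Ω: { ∅, { A, B }, { A, C }, { B, D }, { A, B, D }, Ω }.
Pass 1. New:
  { C }  = complement { A, B, D }
  { C, D }  = complement { A, B }
  { A, B, C }  = { A, B } ∪ { A, C }
Pass 2. New:
  { D }  = complement { A, B, C }
  { A, C, D }  = { C, D } ∪ { A, C }
  { B, C, D }  = { C, D } ∪ { B, D }
Pass 3: 2 new —
  { A }  = complement { B, C, D }
  { B }  = complement { A, C, D }
Pass 4: 2 new —
  { A, D }  = { D } ∪ { A }
  { B, C }  = { C } ∪ { B }
Pass 5: no new sets; the family is a σ-algebra.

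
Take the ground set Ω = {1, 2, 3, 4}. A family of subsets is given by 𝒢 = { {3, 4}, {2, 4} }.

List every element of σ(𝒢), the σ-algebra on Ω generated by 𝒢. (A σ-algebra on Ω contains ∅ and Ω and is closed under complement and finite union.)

σ(𝒢) = { ∅, {1}, {2}, {3}, {4}, {1, 2}, {1, 3}, {1, 4}, {2, 3}, {2, 4}, {3, 4}, {1, 2, 3}, {1, 2, 4}, {1, 3, 4}, {2, 3, 4}, Ω }

Check:
Initial family (4 sets): { ∅, {2, 4}, {3, 4}, Ω }.
Round 1 adds 3:
  {1, 2}  = {3, 4}ᶜ
  {1, 3}  = {2, 4}ᶜ
  {2, 3, 4}  = {3, 4} ∪ {2, 4}
Round 2: 4 new —
  {1}  = {2, 3, 4}ᶜ
  {1, 2, 3}  = {1, 2} ∪ {1, 3}
  {1, 2, 4}  = {1, 2} ∪ {2, 4}
  {1, 3, 4}  = {3, 4} ∪ {1, 3}
Round 3 (3 new):
  {2}  = {1, 3, 4}ᶜ
  {3}  = {1, 2, 4}ᶜ
  {4}  = {1, 2, 3}ᶜ
Round 4 (2 new):
  {1, 4}  = {4} ∪ {1}
  {2, 3}  = {3} ∪ {2}
After Round 5 the family is unchanged; done.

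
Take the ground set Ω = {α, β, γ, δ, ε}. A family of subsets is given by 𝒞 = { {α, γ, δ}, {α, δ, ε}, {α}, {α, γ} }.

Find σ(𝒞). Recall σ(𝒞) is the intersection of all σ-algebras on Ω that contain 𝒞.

Begin from { {}, {α}, {α, γ}, {α, γ, δ}, {α, δ, ε}, Ω } (that is, 𝒞 plus ∅ and Ω).
Step 1. New:
  {β, γ}  = ᶜ of {α, δ, ε}
  {β, ε}  = ᶜ of {α, γ, δ}
  {β, δ, ε}  = ᶜ of {α, γ}
  {α, γ, δ, ε}  = {α, δ, ε} ∪ {α, γ, δ}
  {β, γ, δ, ε}  = ᶜ of {α}
  — 11 sets.
Step 2 adds 7:
  {β}  = ᶜ of {α, γ, δ, ε}
  {α, β, γ}  = {β, γ} ∪ {α, γ}
  {α, β, ε}  = {β, ε} ∪ {α}
  {β, γ, ε}  = {β, ε} ∪ {β, γ}
  {α, β, γ, δ}  = {α, γ, δ} ∪ {β, γ}
  {α, β, γ, ε}  = {β, ε} ∪ {α, γ}
  {α, β, δ, ε}  = {α, δ, ε} ∪ {β, ε}
  — 18 sets.
Step 3: 7 new —
  {γ}  = ᶜ of {α, β, δ, ε}
  {δ}  = ᶜ of {α, β, γ, ε}
  {ε}  = ᶜ of {α, β, γ, δ}
  {α, β}  = {β} ∪ {α}
  {α, δ}  = ᶜ of {β, γ, ε}
  {γ, δ}  = ᶜ of {α, β, ε}
  {δ, ε}  = ᶜ of {α, β, γ}
  — 25 sets.
Step 4: +7 →
  {α, ε}  = {ε} ∪ {α}
  {β, δ}  = {β} ∪ {δ}
  {γ, ε}  = {ε} ∪ {γ}
  {α, β, δ}  = {α, β} ∪ {α, δ}
  {α, γ, ε}  = {ε} ∪ {α, γ}
  {β, γ, δ}  = {γ, δ} ∪ {β}
  {γ, δ, ε}  = ᶜ of {α, β}
  — 32 sets.
Step 5: already closed under ᶜ and ∪.

Hence σ(𝒞) has 32 members: { {}, {α}, {β}, {γ}, {δ}, {ε}, {α, β}, {α, γ}, {α, δ}, {α, ε}, {β, γ}, {β, δ}, {β, ε}, {γ, δ}, {γ, ε}, {δ, ε}, {α, β, γ}, {α, β, δ}, {α, β, ε}, {α, γ, δ}, {α, γ, ε}, {α, δ, ε}, {β, γ, δ}, {β, γ, ε}, {β, δ, ε}, {γ, δ, ε}, {α, β, γ, δ}, {α, β, γ, ε}, {α, β, δ, ε}, {α, γ, δ, ε}, {β, γ, δ, ε}, Ω }.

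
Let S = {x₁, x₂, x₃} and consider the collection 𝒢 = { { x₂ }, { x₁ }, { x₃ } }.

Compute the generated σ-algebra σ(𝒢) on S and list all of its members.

Answer: σ(𝒢) = { ∅, { x₁ }, { x₂ }, { x₃ }, { x₁, x₂ }, { x₁, x₃ }, { x₂, x₃ }, S }

Check:
Take S₀ = 𝒢 ∪ {∅, S} = { ∅, { x₁ }, { x₂ }, { x₃ }, S }.
Iteration 1 (3 new):
  { x₁, x₂ }  = complement { x₃ }
  { x₁, x₃ }  = complement { x₂ }
  { x₂, x₃ }  = complement { x₁ }
  — 8 sets.
Iteration 2 adds nothing — fixpoint reached.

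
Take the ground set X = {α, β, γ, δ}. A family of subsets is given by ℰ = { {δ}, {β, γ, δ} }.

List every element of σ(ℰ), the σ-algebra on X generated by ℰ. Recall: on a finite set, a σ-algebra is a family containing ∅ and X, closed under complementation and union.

|σ(ℰ)| = 8.  σ(ℰ) = { {}, {α}, {δ}, {α, δ}, {β, γ}, {α, β, γ}, {β, γ, δ}, X }

Trace:
Start: ℰ ∪ {∅, X} = { {}, {δ}, {β, γ, δ}, X }.
Round 1. New:
  {α}  = ᶜ of {β, γ, δ}
  {α, β, γ}  = ᶜ of {δ}
  [6 total]
Round 2: 1 new —
  {α, δ}  = {δ} ∪ {α}
  [7 total]
Round 3 (1 new):
  {β, γ}  = ᶜ of {α, δ}
  [8 total]
After Round 4 the family is unchanged; done.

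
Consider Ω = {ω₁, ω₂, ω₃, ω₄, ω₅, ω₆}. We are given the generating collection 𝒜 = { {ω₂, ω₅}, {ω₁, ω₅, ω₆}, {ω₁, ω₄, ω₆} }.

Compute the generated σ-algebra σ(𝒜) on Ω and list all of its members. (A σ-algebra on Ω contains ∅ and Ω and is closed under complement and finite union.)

Initial family (5 sets): { {}, {ω₂, ω₅}, {ω₁, ω₄, ω₆}, {ω₁, ω₅, ω₆}, Ω }.
Iteration 1: +6 →
  {ω₂, ω₃, ω₄}  = ᶜ of {ω₁, ω₅, ω₆}
  {ω₂, ω₃, ω₅}  = ᶜ of {ω₁, ω₄, ω₆}
  {ω₁, ω₂, ω₅, ω₆}  = {ω₂, ω₅} ∪ {ω₁, ω₅, ω₆}
  {ω₁, ω₃, ω₄, ω₆}  = ᶜ of {ω₂, ω₅}
  {ω₁, ω₄, ω₅, ω₆}  = {ω₁, ω₅, ω₆} ∪ {ω₁, ω₄, ω₆}
  {ω₁, ω₂, ω₄, ω₅, ω₆}  = {ω₂, ω₅} ∪ {ω₁, ω₄, ω₆}
  (now 11)
Iteration 2: +7 →
  {ω₃}  = ᶜ of {ω₁, ω₂, ω₄, ω₅, ω₆}
  {ω₂, ω₃}  = ᶜ of {ω₁, ω₄, ω₅, ω₆}
  {ω₃, ω₄}  = ᶜ of {ω₁, ω₂, ω₅, ω₆}
  {ω₂, ω₃, ω₄, ω₅}  = {ω₂, ω₅} ∪ {ω₂, ω₃, ω₄}
  {ω₁, ω₂, ω₃, ω₄, ω₆}  = {ω₂, ω₃, ω₄} ∪ {ω₁, ω₄, ω₆}
  {ω₁, ω₂, ω₃, ω₅, ω₆}  = {ω₂, ω₃, ω₅} ∪ {ω₁, ω₅, ω₆}
  {ω₁, ω₃, ω₄, ω₅, ω₆}  = {ω₁, ω₄, ω₅, ω₆} ∪ {ω₁, ω₃, ω₄, ω₆}
  (now 18)
Iteration 3 adds 5:
  {ω₂}  = ᶜ of {ω₁, ω₃, ω₄, ω₅, ω₆}
  {ω₄}  = ᶜ of {ω₁, ω₂, ω₃, ω₅, ω₆}
  {ω₅}  = ᶜ of {ω₁, ω₂, ω₃, ω₄, ω₆}
  {ω₁, ω₆}  = ᶜ of {ω₂, ω₃, ω₄, ω₅}
  {ω₁, ω₃, ω₅, ω₆}  = {ω₃} ∪ {ω₁, ω₅, ω₆}
  (now 23)
Iteration 4. New:
  {ω₂, ω₄}  = ᶜ of {ω₁, ω₃, ω₅, ω₆}
  {ω₃, ω₅}  = {ω₅} ∪ {ω₃}
  {ω₄, ω₅}  = {ω₅} ∪ {ω₄}
  {ω₁, ω₂, ω₆}  = {ω₁, ω₆} ∪ {ω₂}
  {ω₁, ω₃, ω₆}  = {ω₁, ω₆} ∪ {ω₃}
  {ω₂, ω₄, ω₅}  = {ω₂, ω₅} ∪ {ω₄}
  {ω₃, ω₄, ω₅}  = {ω₃, ω₄} ∪ {ω₅}
  {ω₁, ω₂, ω₃, ω₆}  = {ω₁, ω₆} ∪ {ω₂, ω₃}
  {ω₁, ω₂, ω₄, ω₆}  = {ω₂} ∪ {ω₁, ω₄, ω₆}
  (now 32)
After Iteration 5 the family is unchanged; done.

σ(𝒜) = { {}, {ω₂}, {ω₃}, {ω₄}, {ω₅}, {ω₁, ω₆}, {ω₂, ω₃}, {ω₂, ω₄}, {ω₂, ω₅}, {ω₃, ω₄}, {ω₃, ω₅}, {ω₄, ω₅}, {ω₁, ω₂, ω₆}, {ω₁, ω₃, ω₆}, {ω₁, ω₄, ω₆}, {ω₁, ω₅, ω₆}, {ω₂, ω₃, ω₄}, {ω₂, ω₃, ω₅}, {ω₂, ω₄, ω₅}, {ω₃, ω₄, ω₅}, {ω₁, ω₂, ω₃, ω₆}, {ω₁, ω₂, ω₄, ω₆}, {ω₁, ω₂, ω₅, ω₆}, {ω₁, ω₃, ω₄, ω₆}, {ω₁, ω₃, ω₅, ω₆}, {ω₁, ω₄, ω₅, ω₆}, {ω₂, ω₃, ω₄, ω₅}, {ω₁, ω₂, ω₃, ω₄, ω₆}, {ω₁, ω₂, ω₃, ω₅, ω₆}, {ω₁, ω₂, ω₄, ω₅, ω₆}, {ω₁, ω₃, ω₄, ω₅, ω₆}, Ω }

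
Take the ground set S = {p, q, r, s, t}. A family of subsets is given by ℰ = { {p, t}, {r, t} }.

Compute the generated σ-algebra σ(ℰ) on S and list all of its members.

Seed the family with ℰ together with ∅ and S: { {}, {p, t}, {r, t}, S }.
Round 1: 3 new —
  {p, q, s}  = {r, t}ᶜ
  {p, r, t}  = {r, t} ∪ {p, t}
  {q, r, s}  = {p, t}ᶜ
  |family| = 7
Round 2 (4 new):
  {q, s}  = {p, r, t}ᶜ
  {p, q, r, s}  = {q, r, s} ∪ {p, q, s}
  {p, q, s, t}  = {p, t} ∪ {p, q, s}
  {q, r, s, t}  = {q, r, s} ∪ {r, t}
  |family| = 11
Round 3 (3 new):
  {p}  = {q, r, s, t}ᶜ
  {r}  = {p, q, s, t}ᶜ
  {t}  = {p, q, r, s}ᶜ
  |family| = 14
Round 4 adds 2:
  {p, r}  = {r} ∪ {p}
  {q, s, t}  = {q, s} ∪ {t}
  |family| = 16
Round 5: already closed under ᶜ and ∪.

|σ(ℰ)| = 16.  σ(ℰ) = { {}, {p}, {r}, {t}, {p, r}, {p, t}, {q, s}, {r, t}, {p, q, s}, {p, r, t}, {q, r, s}, {q, s, t}, {p, q, r, s}, {p, q, s, t}, {q, r, s, t}, S }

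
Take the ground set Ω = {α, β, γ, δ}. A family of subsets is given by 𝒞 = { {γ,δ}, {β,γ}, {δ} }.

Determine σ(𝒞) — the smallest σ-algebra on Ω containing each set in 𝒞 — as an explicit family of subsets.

Seed the family with 𝒞 together with ∅ and Ω: { {}, {δ}, {β,γ}, {γ,δ}, Ω }.
Step 1: +4 →
  {α,β}  = Ω∖{γ,δ}
  {α,δ}  = Ω∖{β,γ}
  {α,β,γ}  = Ω∖{δ}
  {β,γ,δ}  = {γ,δ} ∪ {β,γ}
Step 2: 3 new —
  {α}  = Ω∖{β,γ,δ}
  {α,β,δ}  = {α,β} ∪ {α,δ}
  {α,γ,δ}  = {γ,δ} ∪ {α,δ}
Step 3: 2 new —
  {β}  = Ω∖{α,γ,δ}
  {γ}  = Ω∖{α,β,δ}
Step 4: +2 →
  {α,γ}  = {γ} ∪ {α}
  {β,δ}  = {δ} ∪ {β}
After Step 5 the family is unchanged; done.

Therefore σ(𝒞) = { {}, {α}, {β}, {γ}, {δ}, {α,β}, {α,γ}, {α,δ}, {β,γ}, {β,δ}, {γ,δ}, {α,β,γ}, {α,β,δ}, {α,γ,δ}, {β,γ,δ}, Ω } (|σ(𝒞)| = 16).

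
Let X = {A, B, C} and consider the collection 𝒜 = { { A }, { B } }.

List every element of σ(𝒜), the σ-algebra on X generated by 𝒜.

Initial family (4 sets): { {  }, { A }, { B }, X }.
Step 1: 3 new —
  { A, B }  = { A } ∪ { B }
  { A, C }  = { B }ᶜ
  { B, C }  = { A }ᶜ
  — 7 sets.
Step 2 adds 1:
  { C }  = { A, B }ᶜ
  — 8 sets.
Step 3: no new sets; the family is a σ-algebra.

σ(𝒜) = { {  }, { A }, { B }, { C }, { A, B }, { A, C }, { B, C }, X }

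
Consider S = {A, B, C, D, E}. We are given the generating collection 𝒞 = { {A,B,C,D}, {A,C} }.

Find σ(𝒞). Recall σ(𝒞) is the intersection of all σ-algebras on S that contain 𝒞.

Take S₀ = 𝒞 ∪ {∅, S} = { ∅, {A,C}, {A,B,C,D}, S }.
Step 1. New:
  {E}  = S∖{A,B,C,D}
  {B,D,E}  = S∖{A,C}
  [6 total]
Step 2: 1 new —
  {A,C,E}  = {A,C} ∪ {E}
  [7 total]
Step 3: 1 new —
  {B,D}  = S∖{A,C,E}
  [8 total]
Step 4: no new sets; the family is a σ-algebra.

Therefore σ(𝒞) = { ∅, {E}, {A,C}, {B,D}, {A,C,E}, {B,D,E}, {A,B,C,D}, S } (|σ(𝒞)| = 8).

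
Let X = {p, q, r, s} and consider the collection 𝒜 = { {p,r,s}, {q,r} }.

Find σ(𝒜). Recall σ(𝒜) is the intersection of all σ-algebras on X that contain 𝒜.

Seed the family with 𝒜 together with ∅ and X: { {}, {q,r}, {p,r,s}, X }.
Step 1. New:
  {q}  = ᶜ of {p,r,s}
  {p,s}  = ᶜ of {q,r}
  [6 total]
Step 2 (1 new):
  {p,q,s}  = {p,s} ∪ {q}
  [7 total]
Step 3: +1 →
  {r}  = ᶜ of {p,q,s}
  [8 total]
Step 4: already closed under ᶜ and ∪.

σ(𝒜) = { {}, {q}, {r}, {p,s}, {q,r}, {p,q,s}, {p,r,s}, X }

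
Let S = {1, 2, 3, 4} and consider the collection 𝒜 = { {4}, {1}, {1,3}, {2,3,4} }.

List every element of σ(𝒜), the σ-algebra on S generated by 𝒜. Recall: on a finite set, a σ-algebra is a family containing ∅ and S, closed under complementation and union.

σ(𝒜) = { {}, {1}, {2}, {3}, {4}, {1,2}, {1,3}, {1,4}, {2,3}, {2,4}, {3,4}, {1,2,3}, {1,2,4}, {1,3,4}, {2,3,4}, S }

Check:
Seed the family with 𝒜 together with ∅ and S: { {}, {1}, {4}, {1,3}, {2,3,4}, S }.
Iteration 1. New:
  {1,4}  = {4} ∪ {1}
  {2,4}  = ᶜ of {1,3}
  {1,2,3}  = ᶜ of {4}
  {1,3,4}  = {1,3} ∪ {4}
  |family| = 10
Iteration 2. New:
  {2}  = ᶜ of {1,3,4}
  {2,3}  = ᶜ of {1,4}
  {1,2,4}  = {1,4} ∪ {2,4}
  |family| = 13
Iteration 3: 2 new —
  {3}  = ᶜ of {1,2,4}
  {1,2}  = {2} ∪ {1}
  |family| = 15
Iteration 4 adds 1:
  {3,4}  = ᶜ of {1,2}
  |family| = 16
Iteration 5: closed — nothing new.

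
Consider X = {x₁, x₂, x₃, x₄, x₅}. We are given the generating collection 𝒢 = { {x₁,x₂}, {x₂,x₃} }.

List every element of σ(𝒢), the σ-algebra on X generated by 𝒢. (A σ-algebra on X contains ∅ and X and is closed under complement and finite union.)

Start: 𝒢 ∪ {∅, X} = { ∅, {x₁,x₂}, {x₂,x₃}, X }.
Round 1: +3 →
  {x₁,x₂,x₃}  = {x₁,x₂} ∪ {x₂,x₃}
  {x₁,x₄,x₅}  = complement {x₂,x₃}
  {x₃,x₄,x₅}  = complement {x₁,x₂}
  (now 7)
Round 2: 4 new —
  {x₄,x₅}  = complement {x₁,x₂,x₃}
  {x₁,x₂,x₄,x₅}  = {x₁,x₄,x₅} ∪ {x₁,x₂}
  {x₁,x₃,x₄,x₅}  = {x₁,x₄,x₅} ∪ {x₃,x₄,x₅}
  {x₂,x₃,x₄,x₅}  = {x₃,x₄,x₅} ∪ {x₂,x₃}
  (now 11)
Round 3 adds 3:
  {x₁}  = complement {x₂,x₃,x₄,x₅}
  {x₂}  = complement {x₁,x₃,x₄,x₅}
  {x₃}  = complement {x₁,x₂,x₄,x₅}
  (now 14)
Round 4 adds 2:
  {x₁,x₃}  = {x₃} ∪ {x₁}
  {x₂,x₄,x₅}  = {x₄,x₅} ∪ {x₂}
  (now 16)
After Round 5 the family is unchanged; done.

|σ(𝒢)| = 16.  σ(𝒢) = { ∅, {x₁}, {x₂}, {x₃}, {x₁,x₂}, {x₁,x₃}, {x₂,x₃}, {x₄,x₅}, {x₁,x₂,x₃}, {x₁,x₄,x₅}, {x₂,x₄,x₅}, {x₃,x₄,x₅}, {x₁,x₂,x₄,x₅}, {x₁,x₃,x₄,x₅}, {x₂,x₃,x₄,x₅}, X }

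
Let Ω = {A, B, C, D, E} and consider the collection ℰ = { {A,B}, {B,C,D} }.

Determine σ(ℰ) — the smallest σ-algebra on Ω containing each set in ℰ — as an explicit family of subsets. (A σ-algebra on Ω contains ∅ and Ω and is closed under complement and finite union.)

|σ(ℰ)| = 16.  σ(ℰ) = { {}, {A}, {B}, {E}, {A,B}, {A,E}, {B,E}, {C,D}, {A,B,E}, {A,C,D}, {B,C,D}, {C,D,E}, {A,B,C,D}, {A,C,D,E}, {B,C,D,E}, Ω }

Derivation:
Take S₀ = ℰ ∪ {∅, Ω} = { {}, {A,B}, {B,C,D}, Ω }.
Pass 1. New:
  {A,E}  = {B,C,D}ᶜ
  {C,D,E}  = {A,B}ᶜ
  {A,B,C,D}  = {A,B} ∪ {B,C,D}
  — 7 sets.
Pass 2. New:
  {E}  = {A,B,C,D}ᶜ
  {A,B,E}  = {A,B} ∪ {A,E}
  {A,C,D,E}  = {C,D,E} ∪ {A,E}
  {B,C,D,E}  = {C,D,E} ∪ {B,C,D}
  — 11 sets.
Pass 3: 3 new —
  {A}  = {B,C,D,E}ᶜ
  {B}  = {A,C,D,E}ᶜ
  {C,D}  = {A,B,E}ᶜ
  — 14 sets.
Pass 4. New:
  {B,E}  = {B} ∪ {E}
  {A,C,D}  = {C,D} ∪ {A}
  — 16 sets.
After Pass 5 the family is unchanged; done.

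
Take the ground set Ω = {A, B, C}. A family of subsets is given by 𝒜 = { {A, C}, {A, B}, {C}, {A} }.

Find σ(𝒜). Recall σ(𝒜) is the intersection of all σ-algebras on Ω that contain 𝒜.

Initial family (6 sets): { {}, {A}, {C}, {A, B}, {A, C}, Ω }.
Step 1: 2 new —
  {B}  = Ω∖{A, C}
  {B, C}  = Ω∖{A}
  — 8 sets.
Step 2: no new sets; the family is a σ-algebra.

|σ(𝒜)| = 8.  σ(𝒜) = { {}, {A}, {B}, {C}, {A, B}, {A, C}, {B, C}, Ω }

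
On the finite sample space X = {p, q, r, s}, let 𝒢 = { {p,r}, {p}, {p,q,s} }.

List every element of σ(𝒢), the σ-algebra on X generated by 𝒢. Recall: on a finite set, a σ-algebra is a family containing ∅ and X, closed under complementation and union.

|σ(𝒢)| = 8.  σ(𝒢) = { {}, {p}, {r}, {p,r}, {q,s}, {p,q,s}, {q,r,s}, X }

Working:
Begin from { {}, {p}, {p,r}, {p,q,s}, X } (that is, 𝒢 plus ∅ and X).
Iteration 1: 3 new —
  {r}  = X∖{p,q,s}
  {q,s}  = X∖{p,r}
  {q,r,s}  = X∖{p}
  |family| = 8
Iteration 2: stable.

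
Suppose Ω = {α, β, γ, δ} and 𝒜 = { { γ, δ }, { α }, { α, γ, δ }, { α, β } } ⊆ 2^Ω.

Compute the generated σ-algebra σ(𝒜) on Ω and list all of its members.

σ(𝒜) (8 sets): { {}, { α }, { β }, { α, β }, { γ, δ }, { α, γ, δ }, { β, γ, δ }, Ω }

Check:
Seed the family with 𝒜 together with ∅ and Ω: { {}, { α }, { α, β }, { γ, δ }, { α, γ, δ }, Ω }.
Step 1. New:
  { β }  = ᶜ of { α, γ, δ }
  { β, γ, δ }  = ᶜ of { α }
  (now 8)
Step 2: stable.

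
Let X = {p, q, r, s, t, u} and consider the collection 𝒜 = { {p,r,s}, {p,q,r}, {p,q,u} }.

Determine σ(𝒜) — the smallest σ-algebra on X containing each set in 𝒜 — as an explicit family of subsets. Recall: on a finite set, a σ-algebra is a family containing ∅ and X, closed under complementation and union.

|σ(𝒜)| = 64.  σ(𝒜) = { {}, {p}, {q}, {r}, {s}, {t}, {u}, {p,q}, {p,r}, {p,s}, {p,t}, {p,u}, {q,r}, {q,s}, {q,t}, {q,u}, {r,s}, {r,t}, {r,u}, {s,t}, {s,u}, {t,u}, {p,q,r}, {p,q,s}, {p,q,t}, {p,q,u}, {p,r,s}, {p,r,t}, {p,r,u}, {p,s,t}, {p,s,u}, {p,t,u}, {q,r,s}, {q,r,t}, {q,r,u}, {q,s,t}, {q,s,u}, {q,t,u}, {r,s,t}, {r,s,u}, {r,t,u}, {s,t,u}, {p,q,r,s}, {p,q,r,t}, {p,q,r,u}, {p,q,s,t}, {p,q,s,u}, {p,q,t,u}, {p,r,s,t}, {p,r,s,u}, {p,r,t,u}, {p,s,t,u}, {q,r,s,t}, {q,r,s,u}, {q,r,t,u}, {q,s,t,u}, {r,s,t,u}, {p,q,r,s,t}, {p,q,r,s,u}, {p,q,r,t,u}, {p,q,s,t,u}, {p,r,s,t,u}, {q,r,s,t,u}, X }

Check:
Begin from { {}, {p,q,r}, {p,q,u}, {p,r,s}, X } (that is, 𝒜 plus ∅ and X).
Pass 1: 6 new —
  {q,t,u}  = X∖{p,r,s}
  {r,s,t}  = X∖{p,q,u}
  {s,t,u}  = X∖{p,q,r}
  {p,q,r,s}  = {p,r,s} ∪ {p,q,r}
  {p,q,r,u}  = {p,q,r} ∪ {p,q,u}
  {p,q,r,s,u}  = {p,r,s} ∪ {p,q,u}
Pass 2: +12 →
  {t}  = X∖{p,q,r,s,u}
  {s,t}  = X∖{p,q,r,u}
  {t,u}  = X∖{p,q,r,s}
  {p,q,t,u}  = {q,t,u} ∪ {p,q,u}
  {p,r,s,t}  = {r,s,t} ∪ {p,r,s}
  {q,s,t,u}  = {q,t,u} ∪ {s,t,u}
  {r,s,t,u}  = {r,s,t} ∪ {s,t,u}
  {p,q,r,s,t}  = {r,s,t} ∪ {p,q,r}
  {p,q,r,t,u}  = {p,q,r} ∪ {q,t,u}
  {p,q,s,t,u}  = {p,q,u} ∪ {s,t,u}
  {p,r,s,t,u}  = {p,r,s} ∪ {s,t,u}
  {q,r,s,t,u}  = {r,s,t} ∪ {q,t,u}
Pass 3: +10 →
  {p}  = X∖{q,r,s,t,u}
  {q}  = X∖{p,r,s,t,u}
  {r}  = X∖{p,q,s,t,u}
  {s}  = X∖{p,q,r,t,u}
  {u}  = X∖{p,q,r,s,t}
  {p,q}  = X∖{r,s,t,u}
  {p,r}  = X∖{q,s,t,u}
  {q,u}  = X∖{p,r,s,t}
  {r,s}  = X∖{p,q,t,u}
  {p,q,r,t}  = {p,q,r} ∪ {t}
Pass 4. New:
  {p,s}  = {p} ∪ {s}
  {p,t}  = {p} ∪ {t}
  {p,u}  = {p} ∪ {u}
  {q,r}  = {q} ∪ {r}
  {q,s}  = {q} ∪ {s}
  {q,t}  = {q} ∪ {t}
  {r,t}  = {t} ∪ {r}
  {r,u}  = {u} ∪ {r}
  {s,u}  = X∖{p,q,r,t}
  {p,q,s}  = {p,q} ∪ {s}
  {p,q,t}  = {p,q} ∪ {t}
  {p,r,t}  = {t} ∪ {p,r}
  {p,r,u}  = {u} ∪ {p,r}
  {p,s,t}  = {p} ∪ {s,t}
  {p,t,u}  = {t,u} ∪ {p}
  {q,r,s}  = {r,s} ∪ {q}
  {q,r,u}  = {q,u} ∪ {r}
  {q,s,t}  = {q} ∪ {s,t}
  {q,s,u}  = {q,u} ∪ {s}
  {r,s,u}  = {r,s} ∪ {u}
  {r,t,u}  = {t,u} ∪ {r}
  {p,q,s,t}  = {p,q} ∪ {s,t}
  {p,q,s,u}  = {s} ∪ {p,q,u}
  {p,r,s,u}  = {u} ∪ {p,r,s}
  {p,r,t,u}  = {t,u} ∪ {p,r}
  {p,s,t,u}  = {p} ∪ {s,t,u}
  {q,r,s,t}  = {r,s,t} ∪ {q}
  {q,r,s,u}  = {r,s} ∪ {q,u}
  {q,r,t,u}  = {q,t,u} ∪ {r}
Pass 5: 2 new —
  {p,s,u}  = {p,u} ∪ {p,s}
  {q,r,t}  = {q,t} ∪ {r,t}
After Pass 6 the family is unchanged; done.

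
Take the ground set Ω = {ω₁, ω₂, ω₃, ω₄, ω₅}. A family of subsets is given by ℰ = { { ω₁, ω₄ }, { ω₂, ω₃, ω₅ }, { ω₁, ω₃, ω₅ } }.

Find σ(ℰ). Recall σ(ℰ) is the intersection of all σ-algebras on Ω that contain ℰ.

Start: ℰ ∪ {∅, Ω} = { {  }, { ω₁, ω₄ }, { ω₁, ω₃, ω₅ }, { ω₂, ω₃, ω₅ }, Ω }.
Step 1 adds 3:
  { ω₂, ω₄ }  = ᶜ of { ω₁, ω₃, ω₅ }
  { ω₁, ω₂, ω₃, ω₅ }  = { ω₂, ω₃, ω₅ } ∪ { ω₁, ω₃, ω₅ }
  { ω₁, ω₃, ω₄, ω₅ }  = { ω₁, ω₄ } ∪ { ω₁, ω₃, ω₅ }
  |family| = 8
Step 2 adds 4:
  { ω₂ }  = ᶜ of { ω₁, ω₃, ω₄, ω₅ }
  { ω₄ }  = ᶜ of { ω₁, ω₂, ω₃, ω₅ }
  { ω₁, ω₂, ω₄ }  = { ω₁, ω₄ } ∪ { ω₂, ω₄ }
  { ω₂, ω₃, ω₄, ω₅ }  = { ω₂, ω₃, ω₅ } ∪ { ω₂, ω₄ }
  |family| = 12
Step 3 adds 2:
  { ω₁ }  = ᶜ of { ω₂, ω₃, ω₄, ω₅ }
  { ω₃, ω₅ }  = ᶜ of { ω₁, ω₂, ω₄ }
  |family| = 14
Step 4: 2 new —
  { ω₁, ω₂ }  = { ω₂ } ∪ { ω₁ }
  { ω₃, ω₄, ω₅ }  = { ω₄ } ∪ { ω₃, ω₅ }
  |family| = 16
Step 5: closed — nothing new.

|σ(ℰ)| = 16.  σ(ℰ) = { {  }, { ω₁ }, { ω₂ }, { ω₄ }, { ω₁, ω₂ }, { ω₁, ω₄ }, { ω₂, ω₄ }, { ω₃, ω₅ }, { ω₁, ω₂, ω₄ }, { ω₁, ω₃, ω₅ }, { ω₂, ω₃, ω₅ }, { ω₃, ω₄, ω₅ }, { ω₁, ω₂, ω₃, ω₅ }, { ω₁, ω₃, ω₄, ω₅ }, { ω₂, ω₃, ω₄, ω₅ }, Ω }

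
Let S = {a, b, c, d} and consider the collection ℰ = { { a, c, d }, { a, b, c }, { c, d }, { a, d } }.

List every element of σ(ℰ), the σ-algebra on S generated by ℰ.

σ(ℰ) = { {}, { a }, { b }, { c }, { d }, { a, b }, { a, c }, { a, d }, { b, c }, { b, d }, { c, d }, { a, b, c }, { a, b, d }, { a, c, d }, { b, c, d }, S }

Working:
Begin from { {}, { a, d }, { c, d }, { a, b, c }, { a, c, d }, S } (that is, ℰ plus ∅ and S).
Round 1 (4 new):
  { b }  = { a, c, d }ᶜ
  { d }  = { a, b, c }ᶜ
  { a, b }  = { c, d }ᶜ
  { b, c }  = { a, d }ᶜ
  |family| = 10
Round 2. New:
  { b, d }  = { b } ∪ { d }
  { a, b, d }  = { a, b } ∪ { a, d }
  { b, c, d }  = { c, d } ∪ { b }
  |family| = 13
Round 3. New:
  { a }  = { b, c, d }ᶜ
  { c }  = { a, b, d }ᶜ
  { a, c }  = { b, d }ᶜ
  |family| = 16
Round 4: already closed under ᶜ and ∪.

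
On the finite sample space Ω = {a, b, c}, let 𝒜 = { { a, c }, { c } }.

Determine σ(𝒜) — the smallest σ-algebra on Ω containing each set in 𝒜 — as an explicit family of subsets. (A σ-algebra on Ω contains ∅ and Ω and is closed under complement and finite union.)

Take S₀ = 𝒜 ∪ {∅, Ω} = { {}, { c }, { a, c }, Ω }.
Iteration 1: 2 new —
  { b }  = ᶜ of { a, c }
  { a, b }  = ᶜ of { c }
Iteration 2. New:
  { b, c }  = { c } ∪ { b }
Iteration 3. New:
  { a }  = ᶜ of { b, c }
Iteration 4: stable.

|σ(𝒜)| = 8.  σ(𝒜) = { {}, { a }, { b }, { c }, { a, b }, { a, c }, { b, c }, Ω }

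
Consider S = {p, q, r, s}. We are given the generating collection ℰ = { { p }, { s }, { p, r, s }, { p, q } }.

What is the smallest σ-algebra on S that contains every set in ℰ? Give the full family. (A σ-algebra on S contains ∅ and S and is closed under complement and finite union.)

Initial family (6 sets): { {}, { p }, { s }, { p, q }, { p, r, s }, S }.
Round 1 (6 new):
  { q }  = ᶜ of { p, r, s }
  { p, s }  = { s } ∪ { p }
  { r, s }  = ᶜ of { p, q }
  { p, q, r }  = ᶜ of { s }
  { p, q, s }  = { p, q } ∪ { s }
  { q, r, s }  = ᶜ of { p }
  |family| = 12
Round 2 adds 3:
  { r }  = ᶜ of { p, q, s }
  { q, r }  = ᶜ of { p, s }
  { q, s }  = { q } ∪ { s }
  |family| = 15
Round 3 adds 1:
  { p, r }  = ᶜ of { q, s }
  |family| = 16
Round 4: stable.

Hence σ(ℰ) has 16 members: { {}, { p }, { q }, { r }, { s }, { p, q }, { p, r }, { p, s }, { q, r }, { q, s }, { r, s }, { p, q, r }, { p, q, s }, { p, r, s }, { q, r, s }, S }.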